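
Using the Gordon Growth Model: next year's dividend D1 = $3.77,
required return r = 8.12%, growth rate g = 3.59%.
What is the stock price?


Formula: P = D1 / (r - g)
Spread: r - g = 0.0812 - 0.0359 = 0.0453
Substituting: P = $3.77 / 0.0453
P = $83.22

$83.22


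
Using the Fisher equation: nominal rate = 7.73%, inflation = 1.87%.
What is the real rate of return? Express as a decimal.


Formula: (1 + r_real) = (1 + r_nom) / (1 + inflation)
Substituting: (1 + r_real) = 1.0773 / 1.0187
(1 + r_real) = 1.057524
r_real = 1.057524 - 1 = 0.057524

0.057524


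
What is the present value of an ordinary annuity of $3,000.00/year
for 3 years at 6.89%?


Formula: PV = PMT * (1 - (1+r)^(-n)) / r
Discount factor: (1 + 0.0689)^(-3) = 0.818821
Bracket: 1 - 0.818821 = 0.181179
PV = $3,000.00 * 0.181179 / 0.0689 = $7,888.80

$7,888.80


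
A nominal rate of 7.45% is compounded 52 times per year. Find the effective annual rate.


Formula: EAR = (1 + r/m)^m - 1
Period rate: r/m = 0.0745 / 52 = 0.001433
Compounding: (1 + 0.001433)^52 = 1.077288
EAR = 1.077288 - 1 = 0.077288

0.077288


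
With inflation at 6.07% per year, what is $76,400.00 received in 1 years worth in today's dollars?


Formula: Real value = nominal / (1 + inflation)^years
Price level: (1 + 0.0607)^1 = 1.0607
Real value = $76,400.00 / 1.0607 = $72,027.91

$72,027.91


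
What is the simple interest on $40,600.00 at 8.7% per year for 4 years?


Formula: I = P * r * t
Substituting: I = $40,600.00 * 0.087 * 4
Step: I = $40,600.00 * 0.348
I = $14,128.80

$14,128.80


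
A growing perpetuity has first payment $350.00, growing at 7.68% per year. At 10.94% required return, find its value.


Formula: PV = C / (r - g)
Spread: r - g = 0.1094 - 0.0768 = 0.0326
Substituting: PV = $350.00 / 0.0326
PV = $10,736.20

$10,736.20


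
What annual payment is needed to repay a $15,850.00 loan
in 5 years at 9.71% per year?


Formula: PMT = PV * r / (1 - (1+r)^(-n))
Denominator: 1 - (1 + 0.0971)^(-5) = 0.370829
Numerator: $15,850.00 * 0.0971 = 1539.035
PMT = 1539.035 / 0.370829 = $4,150.26

$4,150.26


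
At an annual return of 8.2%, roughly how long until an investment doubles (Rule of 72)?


Formula: Years ≈ 72 / r
Substituting: Years ≈ 72 / 8.2
Years ≈ 8.8

8.8 years


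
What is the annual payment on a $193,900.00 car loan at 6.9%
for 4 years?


Formula: PMT = PV * r / (1 - (1+r)^(-n))
Denominator: 1 - (1 + 0.069)^(-4) = 0.234246
Numerator: $193,900.00 * 0.069 = 13379.1
PMT = 13379.1 / 0.234246 = $57,115.56

$57,115.56


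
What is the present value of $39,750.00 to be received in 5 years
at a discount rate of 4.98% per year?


Formula: PV = FV / (1 + r)^n
Substituting: PV = $39,750.00 / (1 + 0.0498)^5
Discount factor: (1.0498)^5 = 1.275067
PV = $39,750.00 / 1.275067 = $31,174.84

$31,174.84


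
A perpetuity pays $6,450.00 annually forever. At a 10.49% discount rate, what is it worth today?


Formula: PV = C / r
Substituting: PV = $6,450.00 / 0.1049
PV = $61,487.13

$61,487.13


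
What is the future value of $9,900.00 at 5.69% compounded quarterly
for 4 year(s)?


Formula: FV = P * (1 + r/m)^(m*t)
Period rate: r/m = 0.0569 / 4 = 0.014225
Total periods: m*t = 4 * 4 = 16
Growth factor: (1 + 0.014225)^16 = 1.253571
FV = $9,900.00 * 1.253571 = $12,410.35

$12,410.35


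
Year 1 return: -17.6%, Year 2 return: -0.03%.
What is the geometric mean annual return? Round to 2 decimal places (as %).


Formula: Geometric mean = ((1+r1)*(1+r2))^(1/2) - 1
Product: (1 + -0.176) * (1 + -0.0003) = 0.824 * 0.9997 = 0.823753
Square root: 0.823753^0.5 = 0.907608
Geometric mean = 0.907608 - 1 = -0.092392
As percentage: -9.24%

-9.24%


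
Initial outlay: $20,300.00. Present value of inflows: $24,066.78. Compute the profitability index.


Formula: PI = PV(cash flows) / initial investment
Substituting: PI = $24,066.78 / $20,300.00
PI = 1.1856

1.1856


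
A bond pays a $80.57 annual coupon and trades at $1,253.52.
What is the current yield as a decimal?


Formula: Current yield = annual coupon / price
Substituting: CY = $80.57 / $1,253.52
CY = 0.064275

0.064275


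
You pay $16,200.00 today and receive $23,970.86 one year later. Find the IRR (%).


Formula: IRR = C1/C0 - 1
Substituting: IRR = $23,970.86 / $16,200.00 - 1
Ratio: 1.479683 - 1 = 0.479683
IRR = 47.9683%

47.9683%


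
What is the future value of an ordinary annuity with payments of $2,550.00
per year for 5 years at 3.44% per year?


Formula: FV = PMT * ((1+r)^n - 1) / r
Growth factor: (1 + 0.0344)^5 = 1.184248
Numerator: 1.184248 - 1 = 0.184248
FV = $2,550.00 * 0.184248 / 0.0344 = $13,657.90

$13,657.90


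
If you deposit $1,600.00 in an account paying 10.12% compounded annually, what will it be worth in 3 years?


Formula: FV = P * (1 + r)^n
Substituting: FV = $1,600.00 * (1 + 0.1012)^3
Growth factor: (1.1012)^3 = 1.335361
FV = $1,600.00 * 1.335361 = $2,136.58

$2,136.58


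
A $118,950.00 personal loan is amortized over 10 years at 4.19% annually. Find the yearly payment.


Formula: PMT = PV * r / (1 - (1+r)^(-n))
Denominator: 1 - (1 + 0.0419)^(-10) = 0.336655
Numerator: $118,950.00 * 0.0419 = 4984.005
PMT = 4984.005 / 0.336655 = $14,804.50

$14,804.50


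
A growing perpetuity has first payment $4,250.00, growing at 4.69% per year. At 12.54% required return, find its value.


Formula: PV = C / (r - g)
Spread: r - g = 0.1254 - 0.0469 = 0.0785
Substituting: PV = $4,250.00 / 0.0785
PV = $54,140.13

$54,140.13


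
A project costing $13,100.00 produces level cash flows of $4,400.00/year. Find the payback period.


Formula: Payback = investment / annual cash flow
Substituting: Payback = $13,100.00 / $4,400.00
Payback = 2.9773 years

2.9773 years


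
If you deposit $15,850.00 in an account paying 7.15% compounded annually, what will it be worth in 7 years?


Formula: FV = P * (1 + r)^n
Substituting: FV = $15,850.00 * (1 + 0.0715)^7
Growth factor: (1.0715)^7 = 1.621606
FV = $15,850.00 * 1.621606 = $25,702.45

$25,702.45


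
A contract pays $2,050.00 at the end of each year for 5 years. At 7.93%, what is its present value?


Formula: PV = PMT * (1 - (1+r)^(-n)) / r
Discount factor: (1 + 0.0793)^(-5) = 0.682793
Bracket: 1 - 0.682793 = 0.317207
PV = $2,050.00 * 0.317207 / 0.0793 = $8,200.18

$8,200.18


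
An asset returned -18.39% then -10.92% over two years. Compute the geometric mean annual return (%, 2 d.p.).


Formula: Geometric mean = ((1+r1)*(1+r2))^(1/2) - 1
Product: (1 + -0.1839) * (1 + -0.1092) = 0.8161 * 0.8908 = 0.726982
Square root: 0.726982^0.5 = 0.852632
Geometric mean = 0.852632 - 1 = -0.147368
As percentage: -14.74%

-14.74%


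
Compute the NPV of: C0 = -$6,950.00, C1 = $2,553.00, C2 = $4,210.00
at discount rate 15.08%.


Formula: NPV = C0 + C1/(1+r) + C2/(1+r)^2
Discount C1: $2,553.00 / (1 + 0.1508) = $2,218.46
Discount C2: $4,210.00 / (1 + 0.1508)^2 = $3,178.94
NPV = -$6,950.00 + $2,218.46 + $3,178.94 = -$1,552.60

-$1,552.60


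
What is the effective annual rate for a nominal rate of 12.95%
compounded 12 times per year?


Formula: EAR = (1 + r/m)^m - 1
Period rate: r/m = 0.1295 / 12 = 0.010792
Compounding: (1 + 0.010792)^12 = 1.13747
EAR = 1.13747 - 1 = 0.13747

0.13747


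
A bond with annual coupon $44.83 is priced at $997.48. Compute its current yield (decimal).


Formula: Current yield = annual coupon / price
Substituting: CY = $44.83 / $997.48
CY = 0.044943

0.044943


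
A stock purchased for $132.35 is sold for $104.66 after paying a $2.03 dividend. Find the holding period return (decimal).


Formula: HPR = (P1 - P0 + D) / P0
Gain: $104.66 - $132.35 + $2.03 = -$25.66
HPR = -$25.66 / $132.35 = -0.1939

-0.1939


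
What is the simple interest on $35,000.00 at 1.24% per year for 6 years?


Formula: I = P * r * t
Substituting: I = $35,000.00 * 0.0124 * 6
Step: I = $35,000.00 * 0.0744
I = $2,604.00

$2,604.00


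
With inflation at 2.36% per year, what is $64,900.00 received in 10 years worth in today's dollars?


Formula: Real value = nominal / (1 + inflation)^years
Price level: (1 + 0.0236)^10 = 1.262708
Real value = $64,900.00 / 1.262708 = $51,397.49

$51,397.49


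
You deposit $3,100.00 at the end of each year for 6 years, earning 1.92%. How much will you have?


Formula: FV = PMT * ((1+r)^n - 1) / r
Growth factor: (1 + 0.0192)^6 = 1.120873
Numerator: 1.120873 - 1 = 0.120873
FV = $3,100.00 * 0.120873 / 0.0192 = $19,515.99

$19,515.99


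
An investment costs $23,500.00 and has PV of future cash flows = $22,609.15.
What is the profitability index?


Formula: PI = PV(cash flows) / initial investment
Substituting: PI = $22,609.15 / $23,500.00
PI = 0.9621

0.9621


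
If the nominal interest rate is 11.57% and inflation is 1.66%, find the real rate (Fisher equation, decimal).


Formula: (1 + r_real) = (1 + r_nom) / (1 + inflation)
Substituting: (1 + r_real) = 1.1157 / 1.0166
(1 + r_real) = 1.097482
r_real = 1.097482 - 1 = 0.097482

0.097482


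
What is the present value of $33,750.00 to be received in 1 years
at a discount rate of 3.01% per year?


Formula: PV = FV / (1 + r)^n
Substituting: PV = $33,750.00 / (1 + 0.0301)^1
Discount factor: (1.0301)^1 = 1.0301
PV = $33,750.00 / 1.0301 = $32,763.81

$32,763.81


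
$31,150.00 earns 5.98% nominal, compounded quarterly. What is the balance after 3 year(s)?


Formula: FV = P * (1 + r/m)^(m*t)
Period rate: r/m = 0.0598 / 4 = 0.01495
Total periods: m*t = 4 * 3 = 12
Growth factor: (1 + 0.01495)^12 = 1.194912
FV = $31,150.00 * 1.194912 = $37,221.50

$37,221.50


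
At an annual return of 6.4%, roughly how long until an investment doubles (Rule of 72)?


Formula: Years ≈ 72 / r
Substituting: Years ≈ 72 / 6.4
Years ≈ 11.2

11.2 years


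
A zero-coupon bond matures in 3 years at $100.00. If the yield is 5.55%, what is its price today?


Formula: Price = FV / (1 + r)^n
Substituting: Price = $100.00 / (1 + 0.0555)^3
Discount factor: (1.0555)^3 = 1.175912
Price = $100.00 / 1.175912 = $85.04

$85.04


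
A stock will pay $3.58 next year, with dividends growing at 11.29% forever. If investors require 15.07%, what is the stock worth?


Formula: P = D1 / (r - g)
Spread: r - g = 0.1507 - 0.1129 = 0.0378
Substituting: P = $3.58 / 0.0378
P = $94.71

$94.71


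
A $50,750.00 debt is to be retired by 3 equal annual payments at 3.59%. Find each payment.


Formula: PMT = PV * r / (1 - (1+r)^(-n))
Denominator: 1 - (1 + 0.0359)^(-3) = 0.100406
Numerator: $50,750.00 * 0.0359 = 1821.925
PMT = 1821.925 / 0.100406 = $18,145.56

$18,145.56


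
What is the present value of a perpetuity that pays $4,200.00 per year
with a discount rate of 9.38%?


Formula: PV = C / r
Substituting: PV = $4,200.00 / 0.0938
PV = $44,776.12

$44,776.12


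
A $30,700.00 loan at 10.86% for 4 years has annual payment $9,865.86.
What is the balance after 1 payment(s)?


Formula: Balance = PV*(1+r)^k - PMT*((1+r)^k - 1)/r
Growth: (1 + 0.1086)^1 = 1.1086
Accumulated factor: ((1+r)^k - 1)/r = 1.0
Balance = $30,700.00 * 1.1086 - $9,865.86 * 1.0
Balance = $24,168.16

$24,168.16


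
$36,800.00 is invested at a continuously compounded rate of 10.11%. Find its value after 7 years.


Formula: FV = P * e^(r*t)
Exponent: r*t = 0.1011 * 7 = 0.7077
e^(0.7077) = 2.029318
FV = $36,800.00 * 2.029318 = $74,678.92

$74,678.92


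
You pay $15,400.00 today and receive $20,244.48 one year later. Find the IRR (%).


Formula: IRR = C1/C0 - 1
Substituting: IRR = $20,244.48 / $15,400.00 - 1
Ratio: 1.314577 - 1 = 0.314577
IRR = 31.4577%

31.4577%


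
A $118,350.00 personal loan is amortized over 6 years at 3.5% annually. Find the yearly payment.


Formula: PMT = PV * r / (1 - (1+r)^(-n))
Denominator: 1 - (1 + 0.035)^(-6) = 0.186499
Numerator: $118,350.00 * 0.035 = 4142.25
PMT = 4142.25 / 0.186499 = $22,210.53

$22,210.53


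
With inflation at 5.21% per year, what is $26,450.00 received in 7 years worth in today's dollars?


Formula: Real value = nominal / (1 + inflation)^years
Price level: (1 + 0.0521)^7 = 1.426918
Real value = $26,450.00 / 1.426918 = $18,536.45

$18,536.45


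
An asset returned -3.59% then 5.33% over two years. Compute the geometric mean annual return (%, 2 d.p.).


Formula: Geometric mean = ((1+r1)*(1+r2))^(1/2) - 1
Product: (1 + -0.0359) * (1 + 0.0533) = 0.9641 * 1.0533 = 1.015487
Square root: 1.015487^0.5 = 1.007714
Geometric mean = 1.007714 - 1 = 0.007714
As percentage: 0.77%

0.77%


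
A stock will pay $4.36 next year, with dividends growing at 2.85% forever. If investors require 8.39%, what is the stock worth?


Formula: P = D1 / (r - g)
Spread: r - g = 0.0839 - 0.0285 = 0.0554
Substituting: P = $4.36 / 0.0554
P = $78.70

$78.70


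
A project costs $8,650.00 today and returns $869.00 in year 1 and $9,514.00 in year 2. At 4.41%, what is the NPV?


Formula: NPV = C0 + C1/(1+r) + C2/(1+r)^2
Discount C1: $869.00 / (1 + 0.0441) = $832.30
Discount C2: $9,514.00 / (1 + 0.0441)^2 = $8,727.28
NPV = -$8,650.00 + $832.30 + $8,727.28 = $909.58

$909.58


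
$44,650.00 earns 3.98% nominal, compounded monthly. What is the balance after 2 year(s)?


Formula: FV = P * (1 + r/m)^(m*t)
Period rate: r/m = 0.0398 / 12 = 0.003317
Total periods: m*t = 12 * 2 = 24
Growth factor: (1 + 0.003317)^24 = 1.082711
FV = $44,650.00 * 1.082711 = $48,343.06

$48,343.06


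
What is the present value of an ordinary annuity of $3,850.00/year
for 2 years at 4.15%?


Formula: PV = PMT * (1 - (1+r)^(-n)) / r
Discount factor: (1 + 0.0415)^(-2) = 0.921895
Bracket: 1 - 0.921895 = 0.078105
PV = $3,850.00 * 0.078105 / 0.0415 = $7,245.89

$7,245.89


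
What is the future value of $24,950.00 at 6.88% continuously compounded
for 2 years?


Formula: FV = P * e^(r*t)
Exponent: r*t = 0.0688 * 2 = 0.1376
e^(0.1376) = 1.147516
FV = $24,950.00 * 1.147516 = $28,630.54

$28,630.54


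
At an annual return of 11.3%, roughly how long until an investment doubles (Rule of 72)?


Formula: Years ≈ 72 / r
Substituting: Years ≈ 72 / 11.3
Years ≈ 6.4

6.4 years


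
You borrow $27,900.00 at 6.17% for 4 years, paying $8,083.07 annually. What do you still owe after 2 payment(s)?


Formula: Balance = PV*(1+r)^k - PMT*((1+r)^k - 1)/r
Growth: (1 + 0.0617)^2 = 1.127207
Accumulated factor: ((1+r)^k - 1)/r = 2.0617
Balance = $27,900.00 * 1.127207 - $8,083.07 * 2.0617
Balance = $14,784.21

$14,784.21


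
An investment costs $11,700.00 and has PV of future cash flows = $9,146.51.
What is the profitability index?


Formula: PI = PV(cash flows) / initial investment
Substituting: PI = $9,146.51 / $11,700.00
PI = 0.7818

0.7818


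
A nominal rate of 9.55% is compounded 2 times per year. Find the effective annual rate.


Formula: EAR = (1 + r/m)^m - 1
Period rate: r/m = 0.0955 / 2 = 0.04775
Compounding: (1 + 0.04775)^2 = 1.09778
EAR = 1.09778 - 1 = 0.09778

0.09778


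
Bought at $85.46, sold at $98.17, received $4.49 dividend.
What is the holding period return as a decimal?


Formula: HPR = (P1 - P0 + D) / P0
Gain: $98.17 - $85.46 + $4.49 = $17.20
HPR = $17.20 / $85.46 = 0.2013

0.2013


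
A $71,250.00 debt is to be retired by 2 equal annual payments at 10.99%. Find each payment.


Formula: PMT = PV * r / (1 - (1+r)^(-n))
Denominator: 1 - (1 + 0.1099)^(-2) = 0.188231
Numerator: $71,250.00 * 0.1099 = 7830.375
PMT = 7830.375 / 0.188231 = $41,599.75

$41,599.75


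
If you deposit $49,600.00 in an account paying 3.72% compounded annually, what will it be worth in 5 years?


Formula: FV = P * (1 + r)^n
Substituting: FV = $49,600.00 * (1 + 0.0372)^5
Growth factor: (1.0372)^5 = 1.200363
FV = $49,600.00 * 1.200363 = $59,538.00

$59,538.00


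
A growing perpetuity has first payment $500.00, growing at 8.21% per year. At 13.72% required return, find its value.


Formula: PV = C / (r - g)
Spread: r - g = 0.1372 - 0.0821 = 0.0551
Substituting: PV = $500.00 / 0.0551
PV = $9,074.41

$9,074.41


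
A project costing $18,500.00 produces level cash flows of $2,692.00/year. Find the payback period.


Formula: Payback = investment / annual cash flow
Substituting: Payback = $18,500.00 / $2,692.00
Payback = 6.8722 years

6.8722 years


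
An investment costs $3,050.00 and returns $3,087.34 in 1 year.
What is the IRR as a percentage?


Formula: IRR = C1/C0 - 1
Substituting: IRR = $3,087.34 / $3,050.00 - 1
Ratio: 1.012243 - 1 = 0.012243
IRR = 1.2243%

1.2243%


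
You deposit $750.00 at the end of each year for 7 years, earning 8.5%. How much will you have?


Formula: FV = PMT * ((1+r)^n - 1) / r
Growth factor: (1 + 0.085)^7 = 1.770142
Numerator: 1.770142 - 1 = 0.770142
FV = $750.00 * 0.770142 / 0.085 = $6,795.37

$6,795.37


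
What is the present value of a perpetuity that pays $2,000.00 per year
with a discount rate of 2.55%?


Formula: PV = C / r
Substituting: PV = $2,000.00 / 0.0255
PV = $78,431.37

$78,431.37


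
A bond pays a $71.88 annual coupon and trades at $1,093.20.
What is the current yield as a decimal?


Formula: Current yield = annual coupon / price
Substituting: CY = $71.88 / $1,093.20
CY = 0.065752

0.065752


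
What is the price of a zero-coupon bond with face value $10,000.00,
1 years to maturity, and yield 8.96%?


Formula: Price = FV / (1 + r)^n
Substituting: Price = $10,000.00 / (1 + 0.0896)^1
Discount factor: (1.0896)^1 = 1.0896
Price = $10,000.00 / 1.0896 = $9,177.68

$9,177.68


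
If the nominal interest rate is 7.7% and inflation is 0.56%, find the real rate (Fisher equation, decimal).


Formula: (1 + r_real) = (1 + r_nom) / (1 + inflation)
Substituting: (1 + r_real) = 1.077 / 1.0056
(1 + r_real) = 1.071002
r_real = 1.071002 - 1 = 0.071002

0.071002


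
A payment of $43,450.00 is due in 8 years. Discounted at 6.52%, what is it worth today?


Formula: PV = FV / (1 + r)^n
Substituting: PV = $43,450.00 / (1 + 0.0652)^8
Discount factor: (1.0652)^8 = 1.657484
PV = $43,450.00 / 1.657484 = $26,214.44

$26,214.44


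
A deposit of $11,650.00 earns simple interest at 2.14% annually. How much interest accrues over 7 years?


Formula: I = P * r * t
Substituting: I = $11,650.00 * 0.0214 * 7
Step: I = $11,650.00 * 0.1498
I = $1,745.17

$1,745.17


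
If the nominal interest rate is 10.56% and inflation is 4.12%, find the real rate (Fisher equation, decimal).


Formula: (1 + r_real) = (1 + r_nom) / (1 + inflation)
Substituting: (1 + r_real) = 1.1056 / 1.0412
(1 + r_real) = 1.061852
r_real = 1.061852 - 1 = 0.061852

0.061852


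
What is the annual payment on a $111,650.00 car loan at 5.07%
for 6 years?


Formula: PMT = PV * r / (1 - (1+r)^(-n))
Denominator: 1 - (1 + 0.0507)^(-6) = 0.256763
Numerator: $111,650.00 * 0.0507 = 5660.655
PMT = 5660.655 / 0.256763 = $22,046.27

$22,046.27


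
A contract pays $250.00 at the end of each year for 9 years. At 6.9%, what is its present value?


Formula: PV = PMT * (1 - (1+r)^(-n)) / r
Discount factor: (1 + 0.069)^(-9) = 0.54853
Bracket: 1 - 0.54853 = 0.45147
PV = $250.00 * 0.45147 / 0.069 = $1,635.76

$1,635.76


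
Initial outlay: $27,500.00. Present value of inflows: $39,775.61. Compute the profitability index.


Formula: PI = PV(cash flows) / initial investment
Substituting: PI = $39,775.61 / $27,500.00
PI = 1.4464

1.4464


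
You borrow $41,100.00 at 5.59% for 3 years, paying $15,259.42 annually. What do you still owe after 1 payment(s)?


Formula: Balance = PV*(1+r)^k - PMT*((1+r)^k - 1)/r
Growth: (1 + 0.0559)^1 = 1.0559
Accumulated factor: ((1+r)^k - 1)/r = 1.0
Balance = $41,100.00 * 1.0559 - $15,259.42 * 1.0
Balance = $28,138.07

$28,138.07


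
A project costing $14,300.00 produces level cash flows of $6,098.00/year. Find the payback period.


Formula: Payback = investment / annual cash flow
Substituting: Payback = $14,300.00 / $6,098.00
Payback = 2.345 years

2.345 years


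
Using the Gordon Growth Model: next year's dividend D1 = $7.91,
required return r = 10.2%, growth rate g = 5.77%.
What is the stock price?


Formula: P = D1 / (r - g)
Spread: r - g = 0.102 - 0.0577 = 0.0443
Substituting: P = $7.91 / 0.0443
P = $178.56

$178.56


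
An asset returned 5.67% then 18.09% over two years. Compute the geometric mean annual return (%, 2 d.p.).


Formula: Geometric mean = ((1+r1)*(1+r2))^(1/2) - 1
Product: (1 + 0.0567) * (1 + 0.1809) = 1.0567 * 1.1809 = 1.247857
Square root: 1.247857^0.5 = 1.117075
Geometric mean = 1.117075 - 1 = 0.117075
As percentage: 11.71%

11.71%


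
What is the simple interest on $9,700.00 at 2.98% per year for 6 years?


Formula: I = P * r * t
Substituting: I = $9,700.00 * 0.0298 * 6
Step: I = $9,700.00 * 0.1788
I = $1,734.36

$1,734.36


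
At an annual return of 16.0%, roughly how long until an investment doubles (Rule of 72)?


Formula: Years ≈ 72 / r
Substituting: Years ≈ 72 / 16.0
Years ≈ 4.5

4.5 years


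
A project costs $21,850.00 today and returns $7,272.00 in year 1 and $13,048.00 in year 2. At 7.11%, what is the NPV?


Formula: NPV = C0 + C1/(1+r) + C2/(1+r)^2
Discount C1: $7,272.00 / (1 + 0.0711) = $6,789.28
Discount C2: $13,048.00 / (1 + 0.0711)^2 = $11,373.23
NPV = -$21,850.00 + $6,789.28 + $11,373.23 = -$3,687.49

-$3,687.49


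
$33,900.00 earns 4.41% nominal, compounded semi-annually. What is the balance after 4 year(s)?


Formula: FV = P * (1 + r/m)^(m*t)
Period rate: r/m = 0.0441 / 2 = 0.02205
Total periods: m*t = 2 * 4 = 8
Growth factor: (1 + 0.02205)^8 = 1.190631
FV = $33,900.00 * 1.190631 = $40,362.39

$40,362.39


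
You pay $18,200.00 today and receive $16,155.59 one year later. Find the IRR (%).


Formula: IRR = C1/C0 - 1
Substituting: IRR = $16,155.59 / $18,200.00 - 1
Ratio: 0.88767 - 1 = -0.11233
IRR = -11.233%

-11.233%


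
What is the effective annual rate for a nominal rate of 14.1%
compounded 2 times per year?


Formula: EAR = (1 + r/m)^m - 1
Period rate: r/m = 0.141 / 2 = 0.0705
Compounding: (1 + 0.0705)^2 = 1.14597
EAR = 1.14597 - 1 = 0.14597

0.14597


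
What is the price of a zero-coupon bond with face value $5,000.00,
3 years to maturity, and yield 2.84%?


Formula: Price = FV / (1 + r)^n
Substituting: Price = $5,000.00 / (1 + 0.0284)^3
Discount factor: (1.0284)^3 = 1.087643
Price = $5,000.00 / 1.087643 = $4,597.10

$4,597.10


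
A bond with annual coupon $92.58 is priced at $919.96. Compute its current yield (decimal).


Formula: Current yield = annual coupon / price
Substituting: CY = $92.58 / $919.96
CY = 0.100635

0.100635


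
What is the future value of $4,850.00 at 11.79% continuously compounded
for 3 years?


Formula: FV = P * e^(r*t)
Exponent: r*t = 0.1179 * 3 = 0.3537
e^(0.3537) = 1.424328
FV = $4,850.00 * 1.424328 = $6,907.99

$6,907.99


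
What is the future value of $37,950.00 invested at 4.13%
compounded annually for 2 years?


Formula: FV = P * (1 + r)^n
Substituting: FV = $37,950.00 * (1 + 0.0413)^2
Growth factor: (1.0413)^2 = 1.084306
FV = $37,950.00 * 1.084306 = $41,149.40

$41,149.40


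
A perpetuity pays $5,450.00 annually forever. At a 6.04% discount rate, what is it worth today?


Formula: PV = C / r
Substituting: PV = $5,450.00 / 0.0604
PV = $90,231.79

$90,231.79


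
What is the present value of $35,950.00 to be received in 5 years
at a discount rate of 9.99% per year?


Formula: PV = FV / (1 + r)^n
Substituting: PV = $35,950.00 / (1 + 0.0999)^5
Discount factor: (1.0999)^5 = 1.609778
PV = $35,950.00 / 1.609778 = $22,332.27

$22,332.27


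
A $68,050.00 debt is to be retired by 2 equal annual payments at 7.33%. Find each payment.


Formula: PMT = PV * r / (1 - (1+r)^(-n))
Denominator: 1 - (1 + 0.0733)^(-2) = 0.131924
Numerator: $68,050.00 * 0.0733 = 4988.065
PMT = 4988.065 / 0.131924 = $37,810.14

$37,810.14


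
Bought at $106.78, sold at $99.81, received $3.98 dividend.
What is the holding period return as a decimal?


Formula: HPR = (P1 - P0 + D) / P0
Gain: $99.81 - $106.78 + $3.98 = -$2.99
HPR = -$2.99 / $106.78 = -0.028

-0.028


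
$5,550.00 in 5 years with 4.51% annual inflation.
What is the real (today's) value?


Formula: Real value = nominal / (1 + inflation)^years
Price level: (1 + 0.0451)^5 = 1.246778
Real value = $5,550.00 / 1.246778 = $4,451.47

$4,451.47


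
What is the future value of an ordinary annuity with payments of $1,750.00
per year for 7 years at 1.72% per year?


Formula: FV = PMT * ((1+r)^n - 1) / r
Growth factor: (1 + 0.0172)^7 = 1.126794
Numerator: 1.126794 - 1 = 0.126794
FV = $1,750.00 * 0.126794 / 0.0172 = $12,900.54

$12,900.54


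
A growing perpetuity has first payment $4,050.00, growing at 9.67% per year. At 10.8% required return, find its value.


Formula: PV = C / (r - g)
Spread: r - g = 0.108 - 0.0967 = 0.0113
Substituting: PV = $4,050.00 / 0.0113
PV = $358,407.08

$358,407.08


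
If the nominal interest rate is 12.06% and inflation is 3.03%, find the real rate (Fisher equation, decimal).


Formula: (1 + r_real) = (1 + r_nom) / (1 + inflation)
Substituting: (1 + r_real) = 1.1206 / 1.0303
(1 + r_real) = 1.087644
r_real = 1.087644 - 1 = 0.087644

0.087644


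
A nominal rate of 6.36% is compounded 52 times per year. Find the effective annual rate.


Formula: EAR = (1 + r/m)^m - 1
Period rate: r/m = 0.0636 / 52 = 0.001223
Compounding: (1 + 0.001223)^52 = 1.065625
EAR = 1.065625 - 1 = 0.065625

0.065625


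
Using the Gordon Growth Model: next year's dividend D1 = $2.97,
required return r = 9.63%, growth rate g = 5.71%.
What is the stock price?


Formula: P = D1 / (r - g)
Spread: r - g = 0.0963 - 0.0571 = 0.0392
Substituting: P = $2.97 / 0.0392
P = $75.77

$75.77


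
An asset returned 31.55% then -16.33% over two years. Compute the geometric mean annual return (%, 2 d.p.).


Formula: Geometric mean = ((1+r1)*(1+r2))^(1/2) - 1
Product: (1 + 0.3155) * (1 + -0.1633) = 1.3155 * 0.8367 = 1.100679
Square root: 1.100679^0.5 = 1.049132
Geometric mean = 1.049132 - 1 = 0.049132
As percentage: 4.91%

4.91%


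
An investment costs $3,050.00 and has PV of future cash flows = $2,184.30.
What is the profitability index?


Formula: PI = PV(cash flows) / initial investment
Substituting: PI = $2,184.30 / $3,050.00
PI = 0.7162

0.7162


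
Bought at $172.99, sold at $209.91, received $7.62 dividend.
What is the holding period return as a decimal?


Formula: HPR = (P1 - P0 + D) / P0
Gain: $209.91 - $172.99 + $7.62 = $44.54
HPR = $44.54 / $172.99 = 0.2575

0.2575


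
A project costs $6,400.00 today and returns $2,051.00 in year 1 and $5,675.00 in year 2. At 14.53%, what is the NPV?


Formula: NPV = C0 + C1/(1+r) + C2/(1+r)^2
Discount C1: $2,051.00 / (1 + 0.1453) = $1,790.80
Discount C2: $5,675.00 / (1 + 0.1453)^2 = $4,326.41
NPV = -$6,400.00 + $1,790.80 + $4,326.41 = -$282.80

-$282.80


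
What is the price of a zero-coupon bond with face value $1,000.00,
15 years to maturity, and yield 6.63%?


Formula: Price = FV / (1 + r)^n
Substituting: Price = $1,000.00 / (1 + 0.0663)^15
Discount factor: (1.0663)^15 = 2.619336
Price = $1,000.00 / 2.619336 = $381.78

$381.78


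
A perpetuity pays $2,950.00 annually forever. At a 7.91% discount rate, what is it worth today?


Formula: PV = C / r
Substituting: PV = $2,950.00 / 0.0791
PV = $37,294.56

$37,294.56


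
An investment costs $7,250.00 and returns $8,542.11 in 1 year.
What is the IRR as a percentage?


Formula: IRR = C1/C0 - 1
Substituting: IRR = $8,542.11 / $7,250.00 - 1
Ratio: 1.178222 - 1 = 0.178222
IRR = 17.8222%

17.8222%


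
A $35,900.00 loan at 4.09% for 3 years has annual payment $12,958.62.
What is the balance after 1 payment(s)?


Formula: Balance = PV*(1+r)^k - PMT*((1+r)^k - 1)/r
Growth: (1 + 0.0409)^1 = 1.0409
Accumulated factor: ((1+r)^k - 1)/r = 1.0
Balance = $35,900.00 * 1.0409 - $12,958.62 * 1.0
Balance = $24,409.69

$24,409.69


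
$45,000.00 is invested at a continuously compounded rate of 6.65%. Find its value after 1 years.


Formula: FV = P * e^(r*t)
Exponent: r*t = 0.0665 * 1 = 0.0665
e^(0.0665) = 1.068761
FV = $45,000.00 * 1.068761 = $48,094.24

$48,094.24


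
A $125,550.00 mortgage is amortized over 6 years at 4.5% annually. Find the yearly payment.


Formula: PMT = PV * r / (1 - (1+r)^(-n))
Denominator: 1 - (1 + 0.045)^(-6) = 0.232104
Numerator: $125,550.00 * 0.045 = 5649.75
PMT = 5649.75 / 0.232104 = $24,341.43

$24,341.43


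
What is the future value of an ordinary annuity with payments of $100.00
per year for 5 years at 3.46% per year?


Formula: FV = PMT * ((1+r)^n - 1) / r
Growth factor: (1 + 0.0346)^5 = 1.185393
Numerator: 1.185393 - 1 = 0.185393
FV = $100.00 * 0.185393 / 0.0346 = $535.82

$535.82


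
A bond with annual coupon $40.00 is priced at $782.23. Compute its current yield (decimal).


Formula: Current yield = annual coupon / price
Substituting: CY = $40.00 / $782.23
CY = 0.051136

0.051136


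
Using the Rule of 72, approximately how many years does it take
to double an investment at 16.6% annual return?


Formula: Years ≈ 72 / r
Substituting: Years ≈ 72 / 16.6
Years ≈ 4.3

4.3 years


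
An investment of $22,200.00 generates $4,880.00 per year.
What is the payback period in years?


Formula: Payback = investment / annual cash flow
Substituting: Payback = $22,200.00 / $4,880.00
Payback = 4.5492 years

4.5492 years


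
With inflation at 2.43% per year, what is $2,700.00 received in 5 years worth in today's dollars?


Formula: Real value = nominal / (1 + inflation)^years
Price level: (1 + 0.0243)^5 = 1.12755
Real value = $2,700.00 / 1.12755 = $2,394.57

$2,394.57


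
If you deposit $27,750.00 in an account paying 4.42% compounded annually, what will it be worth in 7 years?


Formula: FV = P * (1 + r)^n
Substituting: FV = $27,750.00 * (1 + 0.0442)^7
Growth factor: (1.0442)^7 = 1.353586
FV = $27,750.00 * 1.353586 = $37,562.01

$37,562.01


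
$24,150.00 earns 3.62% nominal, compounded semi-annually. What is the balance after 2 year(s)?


Formula: FV = P * (1 + r/m)^(m*t)
Period rate: r/m = 0.0362 / 2 = 0.0181
Total periods: m*t = 2 * 2 = 4
Growth factor: (1 + 0.0181)^4 = 1.074389
FV = $24,150.00 * 1.074389 = $25,946.51

$25,946.51


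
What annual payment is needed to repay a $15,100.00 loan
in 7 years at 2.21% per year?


Formula: PMT = PV * r / (1 - (1+r)^(-n))
Denominator: 1 - (1 + 0.0221)^(-7) = 0.141883
Numerator: $15,100.00 * 0.0221 = 333.71
PMT = 333.71 / 0.141883 = $2,352.00

$2,352.00


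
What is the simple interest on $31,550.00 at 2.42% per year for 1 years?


Formula: I = P * r * t
Substituting: I = $31,550.00 * 0.0242 * 1
Step: I = $31,550.00 * 0.0242
I = $763.51

$763.51


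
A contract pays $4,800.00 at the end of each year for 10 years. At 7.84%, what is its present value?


Formula: PV = PMT * (1 - (1+r)^(-n)) / r
Discount factor: (1 + 0.0784)^(-10) = 0.470112
Bracket: 1 - 0.470112 = 0.529888
PV = $4,800.00 * 0.529888 / 0.0784 = $32,442.13

$32,442.13


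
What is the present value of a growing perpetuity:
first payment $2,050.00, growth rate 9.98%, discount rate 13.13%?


Formula: PV = C / (r - g)
Spread: r - g = 0.1313 - 0.0998 = 0.0315
Substituting: PV = $2,050.00 / 0.0315
PV = $65,079.37

$65,079.37


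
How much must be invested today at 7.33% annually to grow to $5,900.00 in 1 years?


Formula: PV = FV / (1 + r)^n
Substituting: PV = $5,900.00 / (1 + 0.0733)^1
Discount factor: (1.0733)^1 = 1.0733
PV = $5,900.00 / 1.0733 = $5,497.07

$5,497.07


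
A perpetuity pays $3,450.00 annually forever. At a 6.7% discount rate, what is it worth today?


Formula: PV = C / r
Substituting: PV = $3,450.00 / 0.067
PV = $51,492.54

$51,492.54


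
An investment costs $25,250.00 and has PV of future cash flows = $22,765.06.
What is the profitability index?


Formula: PI = PV(cash flows) / initial investment
Substituting: PI = $22,765.06 / $25,250.00
PI = 0.9016

0.9016


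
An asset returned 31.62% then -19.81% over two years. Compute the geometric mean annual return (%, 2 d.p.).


Formula: Geometric mean = ((1+r1)*(1+r2))^(1/2) - 1
Product: (1 + 0.3162) * (1 + -0.1981) = 1.3162 * 0.8019 = 1.055461
Square root: 1.055461^0.5 = 1.027356
Geometric mean = 1.027356 - 1 = 0.027356
As percentage: 2.74%

2.74%


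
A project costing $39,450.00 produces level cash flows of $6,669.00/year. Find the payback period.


Formula: Payback = investment / annual cash flow
Substituting: Payback = $39,450.00 / $6,669.00
Payback = 5.9154 years

5.9154 years


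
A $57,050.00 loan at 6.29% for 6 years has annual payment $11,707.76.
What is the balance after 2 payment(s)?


Formula: Balance = PV*(1+r)^k - PMT*((1+r)^k - 1)/r
Growth: (1 + 0.0629)^2 = 1.129756
Accumulated factor: ((1+r)^k - 1)/r = 2.0629
Balance = $57,050.00 * 1.129756 - $11,707.76 * 2.0629
Balance = $40,300.67

$40,300.67


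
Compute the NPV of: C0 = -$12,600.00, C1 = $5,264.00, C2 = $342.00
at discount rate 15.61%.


Formula: NPV = C0 + C1/(1+r) + C2/(1+r)^2
Discount C1: $5,264.00 / (1 + 0.1561) = $4,553.24
Discount C2: $342.00 / (1 + 0.1561)^2 = $255.88
NPV = -$12,600.00 + $4,553.24 + $255.88 = -$7,790.88

-$7,790.88


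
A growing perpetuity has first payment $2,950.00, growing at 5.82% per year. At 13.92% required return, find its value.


Formula: PV = C / (r - g)
Spread: r - g = 0.1392 - 0.0582 = 0.081
Substituting: PV = $2,950.00 / 0.081
PV = $36,419.75

$36,419.75


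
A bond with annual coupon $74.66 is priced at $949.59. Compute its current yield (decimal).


Formula: Current yield = annual coupon / price
Substituting: CY = $74.66 / $949.59
CY = 0.078623

0.078623


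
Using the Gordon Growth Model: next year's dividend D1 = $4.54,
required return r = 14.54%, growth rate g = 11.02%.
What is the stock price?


Formula: P = D1 / (r - g)
Spread: r - g = 0.1454 - 0.1102 = 0.0352
Substituting: P = $4.54 / 0.0352
P = $128.98

$128.98


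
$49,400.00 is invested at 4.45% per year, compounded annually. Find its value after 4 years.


Formula: FV = P * (1 + r)^n
Substituting: FV = $49,400.00 * (1 + 0.0445)^4
Growth factor: (1.0445)^4 = 1.190238
FV = $49,400.00 * 1.190238 = $58,797.75

$58,797.75


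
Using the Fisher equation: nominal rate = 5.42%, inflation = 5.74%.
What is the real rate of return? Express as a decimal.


Formula: (1 + r_real) = (1 + r_nom) / (1 + inflation)
Substituting: (1 + r_real) = 1.0542 / 1.0574
(1 + r_real) = 0.996974
r_real = 0.996974 - 1 = -0.003026

-0.003026


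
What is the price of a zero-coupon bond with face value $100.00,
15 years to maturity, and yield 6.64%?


Formula: Price = FV / (1 + r)^n
Substituting: Price = $100.00 / (1 + 0.0664)^15
Discount factor: (1.0664)^15 = 2.623023
Price = $100.00 / 2.623023 = $38.12

$38.12


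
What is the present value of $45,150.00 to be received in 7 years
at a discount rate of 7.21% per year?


Formula: PV = FV / (1 + r)^n
Substituting: PV = $45,150.00 / (1 + 0.0721)^7
Discount factor: (1.0721)^7 = 1.627973
PV = $45,150.00 / 1.627973 = $27,733.88

$27,733.88


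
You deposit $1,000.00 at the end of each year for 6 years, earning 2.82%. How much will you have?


Formula: FV = PMT * ((1+r)^n - 1) / r
Growth factor: (1 + 0.0282)^6 = 1.181587
Numerator: 1.181587 - 1 = 0.181587
FV = $1,000.00 * 0.181587 / 0.0282 = $6,439.24

$6,439.24


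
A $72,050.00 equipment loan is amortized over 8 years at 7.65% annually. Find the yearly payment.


Formula: PMT = PV * r / (1 - (1+r)^(-n))
Denominator: 1 - (1 + 0.0765)^(-8) = 0.445518
Numerator: $72,050.00 * 0.0765 = 5511.825
PMT = 5511.825 / 0.445518 = $12,371.73

$12,371.73


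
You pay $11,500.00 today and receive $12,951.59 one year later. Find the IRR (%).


Formula: IRR = C1/C0 - 1
Substituting: IRR = $12,951.59 / $11,500.00 - 1
Ratio: 1.126225 - 1 = 0.126225
IRR = 12.6225%

12.6225%


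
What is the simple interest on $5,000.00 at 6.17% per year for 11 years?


Formula: I = P * r * t
Substituting: I = $5,000.00 * 0.0617 * 11
Step: I = $5,000.00 * 0.6787
I = $3,393.50

$3,393.50


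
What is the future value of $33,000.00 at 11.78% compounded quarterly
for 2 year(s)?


Formula: FV = P * (1 + r/m)^(m*t)
Period rate: r/m = 0.1178 / 4 = 0.02945
Total periods: m*t = 4 * 2 = 8
Growth factor: (1 + 0.02945)^8 = 1.261369
FV = $33,000.00 * 1.261369 = $41,625.17

$41,625.17


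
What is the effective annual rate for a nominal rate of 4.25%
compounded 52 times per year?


Formula: EAR = (1 + r/m)^m - 1
Period rate: r/m = 0.0425 / 52 = 0.000817
Compounding: (1 + 0.000817)^52 = 1.043398
EAR = 1.043398 - 1 = 0.043398

0.043398


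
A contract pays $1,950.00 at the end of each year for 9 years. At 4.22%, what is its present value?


Formula: PV = PMT * (1 - (1+r)^(-n)) / r
Discount factor: (1 + 0.0422)^(-9) = 0.689351
Bracket: 1 - 0.689351 = 0.310649
PV = $1,950.00 * 0.310649 / 0.0422 = $14,354.64

$14,354.64


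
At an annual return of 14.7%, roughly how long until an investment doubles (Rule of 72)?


Formula: Years ≈ 72 / r
Substituting: Years ≈ 72 / 14.7
Years ≈ 4.9

4.9 years


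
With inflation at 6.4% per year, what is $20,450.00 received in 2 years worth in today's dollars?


Formula: Real value = nominal / (1 + inflation)^years
Price level: (1 + 0.064)^2 = 1.132096
Real value = $20,450.00 / 1.132096 = $18,063.84

$18,063.84


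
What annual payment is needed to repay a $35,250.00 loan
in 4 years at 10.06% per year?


Formula: PMT = PV * r / (1 - (1+r)^(-n))
Denominator: 1 - (1 + 0.1006)^(-4) = 0.318475
Numerator: $35,250.00 * 0.1006 = 3546.15
PMT = 3546.15 / 0.318475 = $11,134.79

$11,134.79


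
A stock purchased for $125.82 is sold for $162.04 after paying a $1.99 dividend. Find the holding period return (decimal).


Formula: HPR = (P1 - P0 + D) / P0
Gain: $162.04 - $125.82 + $1.99 = $38.21
HPR = $38.21 / $125.82 = 0.3037

0.3037


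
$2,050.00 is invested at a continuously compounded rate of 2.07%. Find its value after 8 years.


Formula: FV = P * e^(r*t)
Exponent: r*t = 0.0207 * 8 = 0.1656
e^(0.1656) = 1.180101
FV = $2,050.00 * 1.180101 = $2,419.21

$2,419.21


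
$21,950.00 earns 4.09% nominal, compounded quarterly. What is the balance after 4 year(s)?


Formula: FV = P * (1 + r/m)^(m*t)
Period rate: r/m = 0.0409 / 4 = 0.010225
Total periods: m*t = 4 * 4 = 16
Growth factor: (1 + 0.010225)^16 = 1.176765
FV = $21,950.00 * 1.176765 = $25,829.99

$25,829.99


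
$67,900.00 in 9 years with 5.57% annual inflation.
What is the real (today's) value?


Formula: Real value = nominal / (1 + inflation)^years
Price level: (1 + 0.0557)^9 = 1.628788
Real value = $67,900.00 / 1.628788 = $41,687.43

$41,687.43


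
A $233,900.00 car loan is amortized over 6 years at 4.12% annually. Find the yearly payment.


Formula: PMT = PV * r / (1 - (1+r)^(-n))
Denominator: 1 - (1 + 0.0412)^(-6) = 0.215135
Numerator: $233,900.00 * 0.0412 = 9636.68
PMT = 9636.68 / 0.215135 = $44,793.67

$44,793.67


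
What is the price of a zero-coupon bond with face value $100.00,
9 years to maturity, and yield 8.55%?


Formula: Price = FV / (1 + r)^n
Substituting: Price = $100.00 / (1 + 0.0855)^9
Discount factor: (1.0855)^9 = 2.092514
Price = $100.00 / 2.092514 = $47.79

$47.79


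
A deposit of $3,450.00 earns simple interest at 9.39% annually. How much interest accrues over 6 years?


Formula: I = P * r * t
Substituting: I = $3,450.00 * 0.0939 * 6
Step: I = $3,450.00 * 0.5634
I = $1,943.73

$1,943.73


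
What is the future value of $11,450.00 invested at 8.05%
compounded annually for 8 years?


Formula: FV = P * (1 + r)^n
Substituting: FV = $11,450.00 * (1 + 0.0805)^8
Growth factor: (1.0805)^8 = 1.857797
FV = $11,450.00 * 1.857797 = $21,271.77

$21,271.77


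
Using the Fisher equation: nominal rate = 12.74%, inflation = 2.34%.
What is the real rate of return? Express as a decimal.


Formula: (1 + r_real) = (1 + r_nom) / (1 + inflation)
Substituting: (1 + r_real) = 1.1274 / 1.0234
(1 + r_real) = 1.101622
r_real = 1.101622 - 1 = 0.101622

0.101622
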